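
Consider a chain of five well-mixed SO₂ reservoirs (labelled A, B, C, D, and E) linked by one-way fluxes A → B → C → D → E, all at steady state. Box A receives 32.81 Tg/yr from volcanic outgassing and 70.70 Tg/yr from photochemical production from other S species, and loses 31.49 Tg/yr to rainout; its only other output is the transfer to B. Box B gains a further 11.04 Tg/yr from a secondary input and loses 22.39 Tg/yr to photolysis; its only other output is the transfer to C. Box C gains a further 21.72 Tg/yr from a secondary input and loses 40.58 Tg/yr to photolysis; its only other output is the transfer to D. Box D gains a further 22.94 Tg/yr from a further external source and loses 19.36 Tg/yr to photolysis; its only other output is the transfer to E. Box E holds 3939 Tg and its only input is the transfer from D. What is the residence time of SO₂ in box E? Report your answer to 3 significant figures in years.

Box A: F(A→B) = (32.81 + 70.70) − 31.49 = 72.020 Tg/yr.
Box B: F(B→C) = (72.020 + 11.04) − 22.39 = 60.670 Tg/yr.
Box C: F(C→D) = (60.670 + 21.72) − 40.58 = 41.810 Tg/yr.
Box D: F(D→E) = (41.810 + 22.94) − 19.36 = 45.390 Tg/yr.
Box E throughput = its input = 45.390 Tg/yr; τ = 3939 / 45.390 = 86.78 yr.

86.8 yr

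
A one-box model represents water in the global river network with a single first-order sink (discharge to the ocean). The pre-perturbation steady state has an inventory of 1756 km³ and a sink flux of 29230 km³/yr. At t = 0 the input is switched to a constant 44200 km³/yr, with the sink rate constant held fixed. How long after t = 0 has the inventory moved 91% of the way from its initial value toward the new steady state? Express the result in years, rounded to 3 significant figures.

τ = M₀/F₀ = 1756/29230 = 0.06008 yr.
The remaining gap fraction is e^(−t/τ); 91% covered ⇒ e^(−t/τ) = 0.0900.
t = −τ ln(0.0900) = 0.06008 × 2.408 = 0.1447 yr.

0.145 yr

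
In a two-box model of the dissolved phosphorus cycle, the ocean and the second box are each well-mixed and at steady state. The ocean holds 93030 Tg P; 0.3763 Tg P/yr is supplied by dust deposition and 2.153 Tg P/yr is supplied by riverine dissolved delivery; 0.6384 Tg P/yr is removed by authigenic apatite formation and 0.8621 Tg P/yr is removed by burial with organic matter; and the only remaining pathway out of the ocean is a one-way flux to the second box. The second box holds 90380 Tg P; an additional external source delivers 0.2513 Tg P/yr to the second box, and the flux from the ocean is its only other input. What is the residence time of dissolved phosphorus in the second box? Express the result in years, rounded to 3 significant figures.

Balance the ocean: ΣF_in = 0.3763 + 2.153 = 2.5293 Tg P/yr.
Flux to the second box = ΣF_in − (0.6384 + 0.8621) = 1.0288 Tg P/yr.
Total input to the second box = 1.0288 + 0.2513 = 1.2801 Tg P/yr; at steady state this equals its total output.
τ = M / F = 90380 / 1.2801 = 70600 yr.

70600 yr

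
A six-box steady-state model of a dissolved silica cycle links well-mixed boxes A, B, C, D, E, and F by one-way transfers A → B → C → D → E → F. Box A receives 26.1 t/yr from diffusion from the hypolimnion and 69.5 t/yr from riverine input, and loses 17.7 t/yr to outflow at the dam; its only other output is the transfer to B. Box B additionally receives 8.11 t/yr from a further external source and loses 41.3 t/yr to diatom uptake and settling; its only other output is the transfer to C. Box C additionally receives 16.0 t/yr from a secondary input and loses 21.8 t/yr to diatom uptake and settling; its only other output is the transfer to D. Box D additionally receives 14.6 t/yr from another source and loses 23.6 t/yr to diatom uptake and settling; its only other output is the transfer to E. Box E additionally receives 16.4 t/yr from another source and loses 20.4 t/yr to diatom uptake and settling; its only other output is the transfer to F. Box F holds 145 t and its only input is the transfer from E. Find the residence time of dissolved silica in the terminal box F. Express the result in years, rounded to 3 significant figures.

Box A: F(A→B) = (26.1 + 69.5) − 17.7 = 77.900 t/yr.
Box B: F(B→C) = (77.900 + 8.11) − 41.3 = 44.710 t/yr.
Box C: F(C→D) = (44.710 + 16.0) − 21.8 = 38.910 t/yr.
Box D: F(D→E) = (38.910 + 14.6) − 23.6 = 29.910 t/yr.
Box E: F(E→F) = (29.910 + 16.4) − 20.4 = 25.910 t/yr.
Box F throughput = its input = 25.910 t/yr; τ = 145 / 25.910 = 5.596 yr.

5.60 yr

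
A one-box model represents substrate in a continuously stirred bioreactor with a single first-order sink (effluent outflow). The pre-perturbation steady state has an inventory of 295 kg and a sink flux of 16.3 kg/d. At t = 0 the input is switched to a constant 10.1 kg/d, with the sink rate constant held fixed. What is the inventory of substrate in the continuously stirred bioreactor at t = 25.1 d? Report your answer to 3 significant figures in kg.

Residence time τ = M₀/F₀ = 18.10 d. The eventual steady state is M_∞ = M₀·(F₁/F₀) = 295 × 10.1/16.3 = 182.79 kg.
The anomaly ΔM(t) = M(t) − M_∞ decays as ΔM₀·e^(−t/τ) with ΔM₀ = 295 − 182.79 = 112.2 kg.
At t = 25.1 d, e^(−t/τ) = e^(−1.387) = 0.2499, so ΔM = 28.04 kg and M = 182.79 + 28.04 = 210.83 kg.

211 kg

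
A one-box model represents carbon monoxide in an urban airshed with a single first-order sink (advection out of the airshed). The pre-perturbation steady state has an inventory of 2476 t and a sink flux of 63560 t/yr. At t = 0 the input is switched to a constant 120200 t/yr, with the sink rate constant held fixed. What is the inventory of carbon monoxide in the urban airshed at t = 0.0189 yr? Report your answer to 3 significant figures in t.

3320 t

Residence time τ = M₀/F₀ = 0.03896 yr. The eventual steady state is M_∞ = M₀·(F₁/F₀) = 2476 × 120200/63560 = 4682.4 t.
The anomaly ΔM(t) = M(t) − M_∞ decays as ΔM₀·e^(−t/τ) with ΔM₀ = 2476 − 4682.4 = −2206 t.
At t = 0.0189 yr, e^(−t/τ) = e^(−0.4852) = 0.6156, so ΔM = −1358 t and M = 4682.4 − 1358 = 3324.2 t.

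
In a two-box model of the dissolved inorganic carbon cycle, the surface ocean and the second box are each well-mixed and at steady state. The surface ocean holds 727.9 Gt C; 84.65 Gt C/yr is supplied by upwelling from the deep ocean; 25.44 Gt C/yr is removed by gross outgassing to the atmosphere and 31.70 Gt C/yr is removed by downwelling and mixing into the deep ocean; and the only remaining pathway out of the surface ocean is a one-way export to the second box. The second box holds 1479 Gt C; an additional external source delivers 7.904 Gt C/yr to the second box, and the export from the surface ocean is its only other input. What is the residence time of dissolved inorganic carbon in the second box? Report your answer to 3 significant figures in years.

Balance the surface ocean: ΣF_in = 84.650 Gt C/yr.
Export to the second box = ΣF_in − (25.44 + 31.70) = 27.510 Gt C/yr.
Total input to the second box = 27.510 + 7.904 = 35.414 Gt C/yr; at steady state this equals its total output.
τ = M / F = 1479 / 35.414 = 41.76 yr.

41.8 yr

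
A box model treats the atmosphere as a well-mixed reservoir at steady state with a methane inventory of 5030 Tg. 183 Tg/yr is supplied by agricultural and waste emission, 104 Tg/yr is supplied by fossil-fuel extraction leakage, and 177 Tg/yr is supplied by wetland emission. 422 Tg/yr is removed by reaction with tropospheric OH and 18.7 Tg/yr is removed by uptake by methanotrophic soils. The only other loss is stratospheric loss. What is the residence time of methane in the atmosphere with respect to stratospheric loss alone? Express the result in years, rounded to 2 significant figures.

At steady state ΣF_in = ΣF_out.
ΣF_in = 183 + 104 + 177 = 464.00 Tg/yr.
Stratospheric loss flux = ΣF_in − (422 + 18.7) = 464.00 − 440.7 = 23.30 Tg/yr.
τ = M / F = 5030 / 23.30 = 215.9 yr.

220 yr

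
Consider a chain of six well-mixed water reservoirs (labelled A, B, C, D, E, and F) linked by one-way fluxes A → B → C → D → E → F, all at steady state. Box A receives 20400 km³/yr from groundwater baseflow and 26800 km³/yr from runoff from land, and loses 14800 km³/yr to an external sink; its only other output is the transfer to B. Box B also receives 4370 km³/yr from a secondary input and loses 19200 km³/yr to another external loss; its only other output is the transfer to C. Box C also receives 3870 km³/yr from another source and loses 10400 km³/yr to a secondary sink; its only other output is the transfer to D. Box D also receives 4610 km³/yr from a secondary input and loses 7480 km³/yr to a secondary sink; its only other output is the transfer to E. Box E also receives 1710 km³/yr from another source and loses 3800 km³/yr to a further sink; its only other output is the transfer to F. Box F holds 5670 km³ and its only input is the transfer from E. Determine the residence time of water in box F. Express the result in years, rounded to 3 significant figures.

Box A: F(A→B) = (20400 + 26800) − 14800 = 32400 km³/yr.
Box B: F(B→C) = (32400 + 4370) − 19200 = 17570 km³/yr.
Box C: F(C→D) = (17570 + 3870) − 10400 = 11040 km³/yr.
Box D: F(D→E) = (11040 + 4610) − 7480 = 8170.0 km³/yr.
Box E: F(E→F) = (8170.0 + 1710) − 3800 = 6080.0 km³/yr.
Box F throughput = its input = 6080.0 km³/yr; τ = 5670 / 6080.0 = 0.9326 yr.

0.933 yr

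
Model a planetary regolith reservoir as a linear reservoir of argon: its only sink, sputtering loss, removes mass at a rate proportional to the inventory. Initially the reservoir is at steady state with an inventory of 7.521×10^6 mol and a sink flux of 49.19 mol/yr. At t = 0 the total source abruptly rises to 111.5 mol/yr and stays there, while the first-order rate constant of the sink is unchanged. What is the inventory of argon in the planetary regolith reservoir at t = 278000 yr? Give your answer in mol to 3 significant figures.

1.55×10^7 mol

The sink rate constant is k = F₀/M₀ = 49.19/7.521×10^6 = 6.540×10^-6 yr⁻¹.
Solving dM/dt = F₁ − kM with M(0) = M₀ gives M(t) = F₁/k + (M₀ − F₁/k)·e^(−kt).
F₁/k = 111.5/6.540×10^-6 = 1.7048×10^7 mol; kt = 6.540×10^-6 × 278000 = 1.818, e^(−kt) = 0.1623.
M(278000) = 1.7048×10^7 + (7.521×10^6 − 1.7048×10^7) × 0.1623 = 1.7048×10^7 − 1.546×10^6 = 1.5502×10^7 mol.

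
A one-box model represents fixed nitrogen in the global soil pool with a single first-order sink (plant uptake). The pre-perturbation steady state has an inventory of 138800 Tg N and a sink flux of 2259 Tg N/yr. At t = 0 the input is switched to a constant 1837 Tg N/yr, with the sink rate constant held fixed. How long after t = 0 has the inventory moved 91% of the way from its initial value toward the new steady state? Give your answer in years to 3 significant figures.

148 yr

τ = M₀/F₀ = 138800/2259 = 61.44 yr.
The remaining gap fraction is e^(−t/τ); 91% covered ⇒ e^(−t/τ) = 0.0900.
t = −τ ln(0.0900) = 61.44 × 2.408 = 148.0 yr.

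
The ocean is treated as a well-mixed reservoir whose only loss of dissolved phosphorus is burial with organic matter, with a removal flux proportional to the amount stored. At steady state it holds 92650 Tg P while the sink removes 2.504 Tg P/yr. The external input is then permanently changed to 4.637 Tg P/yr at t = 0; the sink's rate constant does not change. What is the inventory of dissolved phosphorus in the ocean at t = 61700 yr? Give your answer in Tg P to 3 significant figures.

τ = M₀/F₀ = 92650/2.504 = 37000 yr; rate constant k = 1/τ.
New steady state M_∞ = F₁/k = F₁·τ = 4.637 × 37000 = 171570 Tg P.
M(t) = M_∞ + (M₀ − M_∞)·e^(−t/τ); t/τ = 61700/37000 = 1.668, so e^(−t/τ) = 0.1887.
M(t) = 171570 − 78920 × 0.1887 = 156680 Tg P.

157000 Tg P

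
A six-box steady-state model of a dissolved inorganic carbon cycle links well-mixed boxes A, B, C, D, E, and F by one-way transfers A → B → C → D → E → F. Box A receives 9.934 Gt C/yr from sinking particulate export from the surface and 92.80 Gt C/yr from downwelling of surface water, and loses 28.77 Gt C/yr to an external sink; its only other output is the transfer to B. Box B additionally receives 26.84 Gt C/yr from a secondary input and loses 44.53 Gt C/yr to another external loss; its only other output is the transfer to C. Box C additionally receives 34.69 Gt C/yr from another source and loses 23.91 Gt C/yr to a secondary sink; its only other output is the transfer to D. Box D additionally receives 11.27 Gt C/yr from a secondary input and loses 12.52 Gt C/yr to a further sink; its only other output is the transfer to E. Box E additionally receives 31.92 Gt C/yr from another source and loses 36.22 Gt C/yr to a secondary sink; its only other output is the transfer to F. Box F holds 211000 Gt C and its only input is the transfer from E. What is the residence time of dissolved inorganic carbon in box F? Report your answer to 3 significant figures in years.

Box A: F(A→B) = (9.934 + 92.80) − 28.77 = 73.964 Gt C/yr.
Box B: F(B→C) = (73.964 + 26.84) − 44.53 = 56.274 Gt C/yr.
Box C: F(C→D) = (56.274 + 34.69) − 23.91 = 67.054 Gt C/yr.
Box D: F(D→E) = (67.054 + 11.27) − 12.52 = 65.804 Gt C/yr.
Box E: F(E→F) = (65.804 + 31.92) − 36.22 = 61.504 Gt C/yr.
Box F throughput = its input = 61.504 Gt C/yr; τ = 211000 / 61.504 = 3431 yr.

3430 yr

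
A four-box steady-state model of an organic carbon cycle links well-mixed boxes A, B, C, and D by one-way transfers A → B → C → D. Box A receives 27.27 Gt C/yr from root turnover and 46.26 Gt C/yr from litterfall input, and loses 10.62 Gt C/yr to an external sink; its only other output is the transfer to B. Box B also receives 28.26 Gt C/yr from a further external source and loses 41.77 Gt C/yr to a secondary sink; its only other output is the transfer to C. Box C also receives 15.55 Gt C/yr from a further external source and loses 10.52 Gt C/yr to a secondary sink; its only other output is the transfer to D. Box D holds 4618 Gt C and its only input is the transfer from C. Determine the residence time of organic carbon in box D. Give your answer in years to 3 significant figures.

84.8 yr

Box A: F(A→B) = (27.27 + 46.26) − 10.62 = 62.910 Gt C/yr.
Box B: F(B→C) = (62.910 + 28.26) − 41.77 = 49.400 Gt C/yr.
Box C: F(C→D) = (49.400 + 15.55) − 10.52 = 54.430 Gt C/yr.
Box D throughput = its input = 54.430 Gt C/yr; τ = 4618 / 54.430 = 84.84 yr.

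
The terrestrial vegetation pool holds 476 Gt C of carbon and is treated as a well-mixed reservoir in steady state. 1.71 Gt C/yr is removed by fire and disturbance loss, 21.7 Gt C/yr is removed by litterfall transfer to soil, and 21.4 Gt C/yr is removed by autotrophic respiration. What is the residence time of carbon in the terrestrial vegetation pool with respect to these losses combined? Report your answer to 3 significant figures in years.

10.6 yr

Total removal = 1.710 + 21.70 + 21.40 = 44.810 Gt C/yr.
τ = M / ΣF_out = 476 / 44.810 = 10.62 yr.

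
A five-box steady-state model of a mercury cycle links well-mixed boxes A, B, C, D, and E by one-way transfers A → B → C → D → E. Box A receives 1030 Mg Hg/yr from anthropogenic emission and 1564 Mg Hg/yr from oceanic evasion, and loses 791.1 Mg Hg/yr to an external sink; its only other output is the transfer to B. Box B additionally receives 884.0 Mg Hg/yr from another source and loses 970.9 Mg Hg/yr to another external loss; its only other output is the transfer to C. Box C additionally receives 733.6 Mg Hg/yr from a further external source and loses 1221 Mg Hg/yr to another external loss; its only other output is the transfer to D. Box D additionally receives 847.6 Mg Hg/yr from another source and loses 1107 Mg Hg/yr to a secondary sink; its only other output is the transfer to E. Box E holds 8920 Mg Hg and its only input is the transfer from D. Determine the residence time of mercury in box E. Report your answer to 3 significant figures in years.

Box A: F(A→B) = (1030 + 1564) − 791.1 = 1802.9 Mg Hg/yr.
Box B: F(B→C) = (1802.9 + 884.0) − 970.9 = 1716.0 Mg Hg/yr.
Box C: F(C→D) = (1716.0 + 733.6) − 1221 = 1228.6 Mg Hg/yr.
Box D: F(D→E) = (1228.6 + 847.6) − 1107 = 969.20 Mg Hg/yr.
Box E throughput = its input = 969.20 Mg Hg/yr; τ = 8920 / 969.20 = 9.203 yr.

9.20 yr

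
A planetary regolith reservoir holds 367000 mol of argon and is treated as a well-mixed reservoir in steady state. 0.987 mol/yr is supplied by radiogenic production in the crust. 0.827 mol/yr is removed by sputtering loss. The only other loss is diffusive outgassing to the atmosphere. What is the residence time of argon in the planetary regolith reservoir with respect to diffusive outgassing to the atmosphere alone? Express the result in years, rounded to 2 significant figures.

At steady state ΣF_in = ΣF_out.
ΣF_in = 0.98700 mol/yr.
Diffusive outgassing to the atmosphere flux = ΣF_in − (0.827) = 0.98700 − 0.8270 = 0.1600 mol/yr.
τ = M / F = 367000 / 0.1600 = 2.294×10^6 yr.

2.3×10^6 yr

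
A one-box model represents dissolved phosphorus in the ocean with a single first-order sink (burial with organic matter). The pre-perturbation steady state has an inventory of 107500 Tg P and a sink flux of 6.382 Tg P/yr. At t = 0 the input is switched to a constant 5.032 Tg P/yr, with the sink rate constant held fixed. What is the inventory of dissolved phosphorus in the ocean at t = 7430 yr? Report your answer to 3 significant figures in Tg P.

99400 Tg P

The sink rate constant is k = F₀/M₀ = 6.382/107500 = 5.937×10^-5 yr⁻¹.
Solving dM/dt = F₁ − kM with M(0) = M₀ gives M(t) = F₁/k + (M₀ − F₁/k)·e^(−kt).
F₁/k = 5.032/5.937×10^-5 = 84760 Tg P; kt = 5.937×10^-5 × 7430 = 0.4411, e^(−kt) = 0.6433.
M(7430) = 84760 + (107500 − 84760) × 0.6433 = 84760 + 14630 = 99389 Tg P.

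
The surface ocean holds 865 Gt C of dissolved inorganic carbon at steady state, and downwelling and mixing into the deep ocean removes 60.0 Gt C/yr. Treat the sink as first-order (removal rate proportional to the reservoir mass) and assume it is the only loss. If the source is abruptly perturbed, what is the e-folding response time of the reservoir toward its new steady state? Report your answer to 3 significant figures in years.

For a linear reservoir the response time equals the residence time τ = M/F.
τ = 865 / 60.0 = 14.42 yr.

14.4 yr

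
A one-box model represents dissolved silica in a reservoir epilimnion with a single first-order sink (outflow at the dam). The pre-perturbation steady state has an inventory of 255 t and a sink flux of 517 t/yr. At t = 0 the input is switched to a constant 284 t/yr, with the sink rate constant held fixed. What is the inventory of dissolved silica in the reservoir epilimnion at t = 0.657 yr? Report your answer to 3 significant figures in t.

170 t

Residence time τ = M₀/F₀ = 0.4932 yr. The eventual steady state is M_∞ = M₀·(F₁/F₀) = 255 × 284/517 = 140.08 t.
The anomaly ΔM(t) = M(t) − M_∞ decays as ΔM₀·e^(−t/τ) with ΔM₀ = 255 − 140.08 = 114.9 t.
At t = 0.657 yr, e^(−t/τ) = e^(−1.332) = 0.2639, so ΔM = 30.33 t and M = 140.08 + 30.33 = 170.41 t.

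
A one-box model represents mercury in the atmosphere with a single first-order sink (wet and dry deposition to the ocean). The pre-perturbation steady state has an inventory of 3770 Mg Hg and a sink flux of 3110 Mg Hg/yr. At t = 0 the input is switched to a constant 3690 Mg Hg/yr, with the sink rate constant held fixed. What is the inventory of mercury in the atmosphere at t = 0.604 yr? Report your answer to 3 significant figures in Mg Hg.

4050 Mg Hg

Residence time τ = M₀/F₀ = 1.212 yr. The eventual steady state is M_∞ = M₀·(F₁/F₀) = 3770 × 3690/3110 = 4473.1 Mg Hg.
The anomaly ΔM(t) = M(t) − M_∞ decays as ΔM₀·e^(−t/τ) with ΔM₀ = 3770 − 4473.1 = −703.1 Mg Hg.
At t = 0.604 yr, e^(−t/τ) = e^(−0.4983) = 0.6076, so ΔM = −427.2 Mg Hg and M = 4473.1 − 427.2 = 4045.9 Mg Hg.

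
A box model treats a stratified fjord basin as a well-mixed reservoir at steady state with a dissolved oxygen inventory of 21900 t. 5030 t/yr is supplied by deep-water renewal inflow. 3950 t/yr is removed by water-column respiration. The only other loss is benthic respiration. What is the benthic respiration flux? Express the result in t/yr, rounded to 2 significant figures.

At steady state ΣF_in = ΣF_out.
ΣF_in = 5030.0 t/yr.
Benthic respiration flux = ΣF_in − (3950) = 5030.0 − 3950 = 1080 t/yr.

1100 t/yr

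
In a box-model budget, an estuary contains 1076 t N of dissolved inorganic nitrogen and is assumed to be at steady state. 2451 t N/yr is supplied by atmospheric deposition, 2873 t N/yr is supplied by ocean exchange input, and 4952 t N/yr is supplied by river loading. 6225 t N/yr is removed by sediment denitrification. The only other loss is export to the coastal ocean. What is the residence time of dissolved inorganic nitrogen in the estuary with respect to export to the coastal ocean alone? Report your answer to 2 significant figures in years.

0.27 yr

At steady state ΣF_in = ΣF_out.
ΣF_in = 2451 + 2873 + 4952 = 10276 t N/yr.
Export to the coastal ocean flux = ΣF_in − (6225) = 10276 − 6225 = 4051 t N/yr.
τ = M / F = 1076 / 4051 = 0.2656 yr.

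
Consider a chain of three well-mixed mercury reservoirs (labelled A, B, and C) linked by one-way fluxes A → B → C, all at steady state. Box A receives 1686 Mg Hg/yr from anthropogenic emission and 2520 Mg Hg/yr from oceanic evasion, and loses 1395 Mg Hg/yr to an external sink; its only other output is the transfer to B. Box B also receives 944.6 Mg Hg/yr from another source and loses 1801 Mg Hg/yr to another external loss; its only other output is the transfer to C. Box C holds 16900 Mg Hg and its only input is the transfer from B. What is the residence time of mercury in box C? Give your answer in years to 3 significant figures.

Box A: F(A→B) = (1686 + 2520) − 1395 = 2811.0 Mg Hg/yr.
Box B: F(B→C) = (2811.0 + 944.6) − 1801 = 1954.6 Mg Hg/yr.
Box C throughput = its input = 1954.6 Mg Hg/yr; τ = 16900 / 1954.6 = 8.646 yr.

8.65 yr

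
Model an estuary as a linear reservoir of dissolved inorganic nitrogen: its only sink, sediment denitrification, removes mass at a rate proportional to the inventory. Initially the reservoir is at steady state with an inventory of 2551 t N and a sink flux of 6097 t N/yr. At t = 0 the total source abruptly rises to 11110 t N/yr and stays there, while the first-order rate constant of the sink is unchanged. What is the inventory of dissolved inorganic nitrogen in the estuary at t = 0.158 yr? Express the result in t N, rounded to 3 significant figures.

3210 t N

Residence time τ = M₀/F₀ = 0.4184 yr. The eventual steady state is M_∞ = M₀·(F₁/F₀) = 2551 × 11110/6097 = 4648.5 t N.
The anomaly ΔM(t) = M(t) − M_∞ decays as ΔM₀·e^(−t/τ) with ΔM₀ = 2551 − 4648.5 = −2097 t N.
At t = 0.158 yr, e^(−t/τ) = e^(−0.3776) = 0.6855, so ΔM = −1438 t N and M = 4648.5 − 1438 = 3210.7 t N.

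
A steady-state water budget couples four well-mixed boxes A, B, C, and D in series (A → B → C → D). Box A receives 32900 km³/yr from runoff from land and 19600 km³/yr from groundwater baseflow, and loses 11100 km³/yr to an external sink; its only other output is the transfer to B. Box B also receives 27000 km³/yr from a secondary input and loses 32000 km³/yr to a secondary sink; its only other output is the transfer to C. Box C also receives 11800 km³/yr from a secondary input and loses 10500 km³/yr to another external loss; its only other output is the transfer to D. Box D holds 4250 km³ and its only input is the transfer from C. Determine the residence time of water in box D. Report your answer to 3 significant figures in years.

Box A: F(A→B) = (32900 + 19600) − 11100 = 41400 km³/yr.
Box B: F(B→C) = (41400 + 27000) − 32000 = 36400 km³/yr.
Box C: F(C→D) = (36400 + 11800) − 10500 = 37700 km³/yr.
Box D throughput = its input = 37700 km³/yr; τ = 4250 / 37700 = 0.1127 yr.

0.113 yr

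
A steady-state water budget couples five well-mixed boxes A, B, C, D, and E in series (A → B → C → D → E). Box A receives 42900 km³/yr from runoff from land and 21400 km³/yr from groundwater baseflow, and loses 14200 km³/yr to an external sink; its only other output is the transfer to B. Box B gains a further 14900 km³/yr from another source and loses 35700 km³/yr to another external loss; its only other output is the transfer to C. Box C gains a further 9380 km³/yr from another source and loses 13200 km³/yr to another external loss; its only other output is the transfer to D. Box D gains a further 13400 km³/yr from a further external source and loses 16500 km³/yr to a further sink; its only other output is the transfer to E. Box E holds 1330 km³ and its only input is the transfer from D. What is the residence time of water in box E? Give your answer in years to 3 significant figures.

0.0594 yr

Box A: F(A→B) = (42900 + 21400) − 14200 = 50100 km³/yr.
Box B: F(B→C) = (50100 + 14900) − 35700 = 29300 km³/yr.
Box C: F(C→D) = (29300 + 9380) − 13200 = 25480 km³/yr.
Box D: F(D→E) = (25480 + 13400) − 16500 = 22380 km³/yr.
Box E throughput = its input = 22380 km³/yr; τ = 1330 / 22380 = 0.05943 yr.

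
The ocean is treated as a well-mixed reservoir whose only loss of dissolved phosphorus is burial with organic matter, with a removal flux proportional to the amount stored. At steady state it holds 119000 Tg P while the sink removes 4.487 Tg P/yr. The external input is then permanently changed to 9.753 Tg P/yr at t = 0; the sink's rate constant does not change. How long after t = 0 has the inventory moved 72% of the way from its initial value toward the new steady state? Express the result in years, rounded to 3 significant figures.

33800 yr

τ = M₀/F₀ = 119000/4.487 = 26520 yr.
The remaining gap fraction is e^(−t/τ); 72% covered ⇒ e^(−t/τ) = 0.280.
t = −τ ln(0.280) = 26520 × 1.273 = 33760 yr.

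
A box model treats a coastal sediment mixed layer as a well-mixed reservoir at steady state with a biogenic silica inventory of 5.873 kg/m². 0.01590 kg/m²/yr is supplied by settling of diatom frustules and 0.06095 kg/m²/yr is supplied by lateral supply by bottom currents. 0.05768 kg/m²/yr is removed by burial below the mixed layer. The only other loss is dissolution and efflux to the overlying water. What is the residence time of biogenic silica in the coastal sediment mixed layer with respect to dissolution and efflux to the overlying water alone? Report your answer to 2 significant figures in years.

At steady state ΣF_in = ΣF_out.
ΣF_in = 0.01590 + 0.06095 = 0.076850 kg/m²/yr.
Dissolution and efflux to the overlying water flux = ΣF_in − (0.05768) = 0.076850 − 0.05768 = 0.01917 kg/m²/yr.
τ = M / F = 5.873 / 0.01917 = 306.4 yr.

310 yr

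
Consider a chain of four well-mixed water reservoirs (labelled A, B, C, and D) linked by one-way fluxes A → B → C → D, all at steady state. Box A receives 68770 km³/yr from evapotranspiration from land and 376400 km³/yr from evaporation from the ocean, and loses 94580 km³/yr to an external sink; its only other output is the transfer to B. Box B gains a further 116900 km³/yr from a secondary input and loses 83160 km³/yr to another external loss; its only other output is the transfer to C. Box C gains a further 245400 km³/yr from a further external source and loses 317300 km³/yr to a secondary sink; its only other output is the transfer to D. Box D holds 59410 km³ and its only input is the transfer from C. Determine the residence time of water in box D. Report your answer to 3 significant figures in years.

0.190 yr

Box A: F(A→B) = (68770 + 376400) − 94580 = 350590 km³/yr.
Box B: F(B→C) = (350590 + 116900) − 83160 = 384330 km³/yr.
Box C: F(C→D) = (384330 + 245400) − 317300 = 312430 km³/yr.
Box D throughput = its input = 312430 km³/yr; τ = 59410 / 312430 = 0.1902 yr.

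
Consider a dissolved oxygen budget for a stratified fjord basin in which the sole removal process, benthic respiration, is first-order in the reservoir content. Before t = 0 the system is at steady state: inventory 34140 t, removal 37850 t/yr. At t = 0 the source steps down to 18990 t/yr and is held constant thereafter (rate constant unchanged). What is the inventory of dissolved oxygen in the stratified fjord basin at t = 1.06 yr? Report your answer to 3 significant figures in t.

22400 t

τ = M₀/F₀ = 34140/37850 = 0.9020 yr; rate constant k = 1/τ.
New steady state M_∞ = F₁/k = F₁·τ = 18990 × 0.9020 = 17129 t.
M(t) = M_∞ + (M₀ − M_∞)·e^(−t/τ); t/τ = 1.06/0.9020 = 1.175, so e^(−t/τ) = 0.3088.
M(t) = 17129 + 17010 × 0.3088 = 22381 t.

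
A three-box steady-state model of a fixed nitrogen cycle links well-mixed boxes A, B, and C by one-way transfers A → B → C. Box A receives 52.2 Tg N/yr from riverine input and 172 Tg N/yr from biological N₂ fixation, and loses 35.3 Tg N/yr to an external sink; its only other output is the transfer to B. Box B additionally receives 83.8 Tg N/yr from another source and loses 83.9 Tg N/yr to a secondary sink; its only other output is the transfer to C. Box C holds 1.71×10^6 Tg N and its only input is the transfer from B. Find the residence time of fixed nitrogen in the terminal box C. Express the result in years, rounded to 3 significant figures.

9060 yr

Box A: F(A→B) = (52.2 + 172) − 35.3 = 188.90 Tg N/yr.
Box B: F(B→C) = (188.90 + 83.8) − 83.9 = 188.80 Tg N/yr.
Box C throughput = its input = 188.80 Tg N/yr; τ = 1.71×10^6 / 188.80 = 9057 yr.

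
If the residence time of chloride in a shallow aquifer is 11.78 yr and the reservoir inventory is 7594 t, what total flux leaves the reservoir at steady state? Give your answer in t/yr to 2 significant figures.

640 t/yr

F = M / τ = 7594 / 11.78 = 644.7 t/yr.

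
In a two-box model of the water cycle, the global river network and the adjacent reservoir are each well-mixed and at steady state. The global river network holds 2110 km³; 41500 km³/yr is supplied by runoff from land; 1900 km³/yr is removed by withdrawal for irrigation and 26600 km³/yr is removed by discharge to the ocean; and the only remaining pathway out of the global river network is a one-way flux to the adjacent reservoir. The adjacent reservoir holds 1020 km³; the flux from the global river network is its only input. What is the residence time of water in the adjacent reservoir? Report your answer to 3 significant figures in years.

Balance the global river network: ΣF_in = 41500 km³/yr.
Flux to the adjacent reservoir = ΣF_in − (1900 + 26600) = 13000 km³/yr.
At steady state the output of the adjacent reservoir equals its input, 13000 km³/yr.
τ = M / F = 1020 / 13000 = 0.07846 yr.

0.0785 yr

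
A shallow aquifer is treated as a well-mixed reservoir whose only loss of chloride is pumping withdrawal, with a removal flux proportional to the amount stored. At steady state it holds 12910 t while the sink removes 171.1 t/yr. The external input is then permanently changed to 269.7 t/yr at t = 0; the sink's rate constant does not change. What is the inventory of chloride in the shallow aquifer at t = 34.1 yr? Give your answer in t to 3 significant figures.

15600 t

Residence time τ = M₀/F₀ = 75.45 yr. The eventual steady state is M_∞ = M₀·(F₁/F₀) = 12910 × 269.7/171.1 = 20350 t.
The anomaly ΔM(t) = M(t) − M_∞ decays as ΔM₀·e^(−t/τ) with ΔM₀ = 12910 − 20350 = −7440 t.
At t = 34.1 yr, e^(−t/τ) = e^(−0.4519) = 0.6364, so ΔM = −4735 t and M = 20350 − 4735 = 15615 t.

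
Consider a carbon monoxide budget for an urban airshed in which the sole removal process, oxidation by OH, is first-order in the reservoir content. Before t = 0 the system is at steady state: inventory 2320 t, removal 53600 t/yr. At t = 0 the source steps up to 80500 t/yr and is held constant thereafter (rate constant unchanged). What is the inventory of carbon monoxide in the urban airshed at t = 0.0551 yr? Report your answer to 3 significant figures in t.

τ = M₀/F₀ = 2320/53600 = 0.04328 yr; rate constant k = 1/τ.
New steady state M_∞ = F₁/k = F₁·τ = 80500 × 0.04328 = 3484.3 t.
M(t) = M_∞ + (M₀ − M_∞)·e^(−t/τ); t/τ = 0.0551/0.04328 = 1.273, so e^(−t/τ) = 0.2800.
M(t) = 3484.3 − 1164 × 0.2800 = 3158.3 t.

3160 t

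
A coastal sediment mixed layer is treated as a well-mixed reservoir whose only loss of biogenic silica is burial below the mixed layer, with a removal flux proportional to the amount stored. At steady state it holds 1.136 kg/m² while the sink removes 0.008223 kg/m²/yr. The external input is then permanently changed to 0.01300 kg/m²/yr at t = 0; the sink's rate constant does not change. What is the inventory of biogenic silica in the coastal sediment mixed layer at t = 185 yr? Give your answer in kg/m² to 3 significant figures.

The sink rate constant is k = F₀/M₀ = 0.008223/1.136 = 0.007239 yr⁻¹.
Solving dM/dt = F₁ − kM with M(0) = M₀ gives M(t) = F₁/k + (M₀ − F₁/k)·e^(−kt).
F₁/k = 0.01300/0.007239 = 1.7959 kg/m²; kt = 0.007239 × 185 = 1.339, e^(−kt) = 0.2621.
M(185) = 1.7959 + (1.136 − 1.7959) × 0.2621 = 1.7959 − 0.1730 = 1.6230 kg/m².

1.62 kg/m²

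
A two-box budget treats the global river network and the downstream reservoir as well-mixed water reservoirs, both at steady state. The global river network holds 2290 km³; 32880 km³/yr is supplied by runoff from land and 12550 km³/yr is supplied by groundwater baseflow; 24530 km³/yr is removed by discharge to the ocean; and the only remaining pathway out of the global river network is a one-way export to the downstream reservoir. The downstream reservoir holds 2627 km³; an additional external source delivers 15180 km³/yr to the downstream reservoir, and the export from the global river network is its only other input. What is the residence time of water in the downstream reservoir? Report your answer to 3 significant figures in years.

Balance the global river network: ΣF_in = 32880 + 12550 = 45430 km³/yr.
Export to the downstream reservoir = ΣF_in − (24530) = 20900 km³/yr.
Total input to the downstream reservoir = 20900 + 15180 = 36080 km³/yr; at steady state this equals its total output.
τ = M / F = 2627 / 36080 = 0.07281 yr.

0.0728 yr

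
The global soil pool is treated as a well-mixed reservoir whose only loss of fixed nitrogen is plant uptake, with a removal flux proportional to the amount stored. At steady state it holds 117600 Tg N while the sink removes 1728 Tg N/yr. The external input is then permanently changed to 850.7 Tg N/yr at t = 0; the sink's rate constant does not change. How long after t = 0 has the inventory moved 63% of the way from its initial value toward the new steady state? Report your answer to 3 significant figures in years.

67.7 yr

τ = M₀/F₀ = 117600/1728 = 68.06 yr.
The remaining gap fraction is e^(−t/τ); 63% covered ⇒ e^(−t/τ) = 0.370.
t = −τ ln(0.370) = 68.06 × 0.9943 = 67.66 yr.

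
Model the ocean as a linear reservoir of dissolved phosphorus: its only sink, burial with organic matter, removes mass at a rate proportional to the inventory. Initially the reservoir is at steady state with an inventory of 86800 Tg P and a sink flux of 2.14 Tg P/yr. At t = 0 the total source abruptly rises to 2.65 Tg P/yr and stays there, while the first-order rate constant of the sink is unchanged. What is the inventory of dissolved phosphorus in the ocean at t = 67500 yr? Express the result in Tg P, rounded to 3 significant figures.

τ = M₀/F₀ = 86800/2.14 = 40560 yr; rate constant k = 1/τ.
New steady state M_∞ = F₁/k = F₁·τ = 2.65 × 40560 = 107490 Tg P.
M(t) = M_∞ + (M₀ − M_∞)·e^(−t/τ); t/τ = 67500/40560 = 1.664, so e^(−t/τ) = 0.1893.
M(t) = 107490 − 20690 × 0.1893 = 103570 Tg P.

104000 Tg P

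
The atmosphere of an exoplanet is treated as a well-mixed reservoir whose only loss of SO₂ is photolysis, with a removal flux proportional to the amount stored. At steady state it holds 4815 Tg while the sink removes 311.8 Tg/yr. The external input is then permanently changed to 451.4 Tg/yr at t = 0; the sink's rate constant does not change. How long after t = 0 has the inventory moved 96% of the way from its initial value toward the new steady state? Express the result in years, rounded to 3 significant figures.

49.7 yr

τ = M₀/F₀ = 4815/311.8 = 15.44 yr.
The remaining gap fraction is e^(−t/τ); 96% covered ⇒ e^(−t/τ) = 0.0400.
t = −τ ln(0.0400) = 15.44 × 3.219 = 49.71 yr.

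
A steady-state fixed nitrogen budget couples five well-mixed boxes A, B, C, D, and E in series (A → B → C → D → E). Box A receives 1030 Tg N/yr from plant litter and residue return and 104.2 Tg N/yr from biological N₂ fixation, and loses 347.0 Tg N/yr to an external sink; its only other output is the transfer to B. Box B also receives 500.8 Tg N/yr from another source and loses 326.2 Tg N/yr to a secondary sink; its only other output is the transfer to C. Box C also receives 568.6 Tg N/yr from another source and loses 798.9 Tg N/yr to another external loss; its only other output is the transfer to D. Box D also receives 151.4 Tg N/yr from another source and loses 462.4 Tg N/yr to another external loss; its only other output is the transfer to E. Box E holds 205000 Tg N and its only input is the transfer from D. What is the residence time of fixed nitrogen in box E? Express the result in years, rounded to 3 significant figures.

488 yr

Box A: F(A→B) = (1030 + 104.2) − 347.0 = 787.20 Tg N/yr.
Box B: F(B→C) = (787.20 + 500.8) − 326.2 = 961.80 Tg N/yr.
Box C: F(C→D) = (961.80 + 568.6) − 798.9 = 731.50 Tg N/yr.
Box D: F(D→E) = (731.50 + 151.4) − 462.4 = 420.50 Tg N/yr.
Box E throughput = its input = 420.50 Tg N/yr; τ = 205000 / 420.50 = 487.5 yr.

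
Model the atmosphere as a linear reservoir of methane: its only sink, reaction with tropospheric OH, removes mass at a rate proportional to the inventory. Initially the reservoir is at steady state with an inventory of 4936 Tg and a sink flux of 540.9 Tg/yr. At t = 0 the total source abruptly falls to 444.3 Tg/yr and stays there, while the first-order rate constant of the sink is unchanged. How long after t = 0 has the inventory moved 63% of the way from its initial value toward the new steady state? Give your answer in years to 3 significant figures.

9.07 yr

τ = M₀/F₀ = 4936/540.9 = 9.126 yr.
The remaining gap fraction is e^(−t/τ); 63% covered ⇒ e^(−t/τ) = 0.370.
t = −τ ln(0.370) = 9.126 × 0.9943 = 9.073 yr.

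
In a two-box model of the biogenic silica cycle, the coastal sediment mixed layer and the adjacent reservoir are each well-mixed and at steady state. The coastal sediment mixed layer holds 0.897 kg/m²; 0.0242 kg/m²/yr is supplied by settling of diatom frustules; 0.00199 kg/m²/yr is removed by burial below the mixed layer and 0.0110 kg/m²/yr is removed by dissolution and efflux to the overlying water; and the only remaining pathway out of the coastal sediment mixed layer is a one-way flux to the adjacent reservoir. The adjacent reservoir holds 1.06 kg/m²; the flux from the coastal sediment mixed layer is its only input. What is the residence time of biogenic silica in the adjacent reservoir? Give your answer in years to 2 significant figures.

Balance the coastal sediment mixed layer: ΣF_in = 0.024200 kg/m²/yr.
Flux to the adjacent reservoir = ΣF_in − (0.00199 + 0.0110) = 0.011210 kg/m²/yr.
At steady state the output of the adjacent reservoir equals its input, 0.011210 kg/m²/yr.
τ = M / F = 1.06 / 0.011210 = 94.56 yr.

95 yr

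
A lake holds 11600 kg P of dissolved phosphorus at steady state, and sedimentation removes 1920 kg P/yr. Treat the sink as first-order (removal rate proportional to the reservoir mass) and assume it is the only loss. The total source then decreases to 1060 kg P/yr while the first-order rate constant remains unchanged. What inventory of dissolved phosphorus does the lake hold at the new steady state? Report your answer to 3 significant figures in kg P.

Rate constant k = F/M = 1920 / 11600 = 0.1655 yr⁻¹.
At the new steady state, source = k·M_new ⇒ M_new = 1060 / 0.1655 = 6404 kg P.
(Equivalently M_new = M × F_new/F_old = 11600 × 1060/1920.)

6400 kg P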